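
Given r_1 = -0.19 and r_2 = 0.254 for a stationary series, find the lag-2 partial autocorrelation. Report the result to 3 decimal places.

φ_{22} = (r_2 − r_1²) / (1 − r_1²)
r_1² = (-0.19)² = 0.0361
Numerator = 0.254 − 0.0361 = 0.2179; denominator = 1 − 0.0361 = 0.9639
φ_{22} = 0.2179 / 0.9639 = 0.226

0.226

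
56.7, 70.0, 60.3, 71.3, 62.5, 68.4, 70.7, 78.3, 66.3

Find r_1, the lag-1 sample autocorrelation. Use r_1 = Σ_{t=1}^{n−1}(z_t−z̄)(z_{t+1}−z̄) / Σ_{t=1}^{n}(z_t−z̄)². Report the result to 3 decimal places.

Mean z̄ = (56.7 + 70.0 + 60.3 + 71.3 + 62.5 + 68.4 + 70.7 + 78.3 + 66.3)/9 = 67.1667
Numerator Σ_{t=1}^{8}(z_t−z̄)(z_{t+1}−z̄) = -68.4911
Denominator Σ(z_t−z̄)² = 342.3000
r_1 = -68.4911 / 342.3000 = -0.200

-0.200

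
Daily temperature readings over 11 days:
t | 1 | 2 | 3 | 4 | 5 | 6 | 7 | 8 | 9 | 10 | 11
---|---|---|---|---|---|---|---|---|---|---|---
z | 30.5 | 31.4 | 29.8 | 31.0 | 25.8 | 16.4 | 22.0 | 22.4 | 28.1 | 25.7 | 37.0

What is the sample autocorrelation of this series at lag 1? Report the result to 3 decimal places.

Mean z̄ = (30.5 + 31.4 + 29.8 + 31.0 + 25.8 + 16.4 + 22.0 + 22.4 + 28.1 + 25.7 + 37.0)/11 = 27.2818
Numerator Σ_{t=1}^{10}(z_t−z̄)(z_{t+1}−z̄) = 106.2015
Denominator Σ(z_t−z̄)² = 317.4364
r_1 = 106.2015 / 317.4364 = 0.335

0.335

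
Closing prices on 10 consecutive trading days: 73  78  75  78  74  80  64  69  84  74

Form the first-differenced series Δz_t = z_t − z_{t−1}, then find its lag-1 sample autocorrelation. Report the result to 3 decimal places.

-0.445

First differences Δz: 5, -3, 3, -4, 6, -16, 5, 15, -10
Mean of differences = 0.1111
Numerator Σ(Δz_t−Δz̄)(Δz_{t+1}−Δz̄) = -311.6790
Denominator Σ(Δz_t−Δz̄)² = 700.8889
r_1(Δz) = -311.6790 / 700.8889 = -0.445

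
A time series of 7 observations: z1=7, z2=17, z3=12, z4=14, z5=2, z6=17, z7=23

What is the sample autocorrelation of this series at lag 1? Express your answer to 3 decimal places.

-0.150

Mean z̄ = (7 + 17 + 12 + 14 + 2 + 17 + 23)/7 = 13.1429
Deviations from mean: -6.1429, 3.8571, -1.1429, 0.8571, -11.1429, 3.8571, 9.8571
Numerator Σ_{t=1}^{6}(z_t−z̄)(z_{t+1}−z̄) = -43.5918
Denominator Σ(z_t−z̄)² = 290.8571
r_1 = -43.5918 / 290.8571 = -0.150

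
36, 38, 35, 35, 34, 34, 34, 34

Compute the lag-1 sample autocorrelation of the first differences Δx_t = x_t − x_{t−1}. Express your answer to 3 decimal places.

-0.538

First differences Δx: 2, -3, 0, -1, 0, 0, 0
Mean of differences = -0.2857
Numerator Σ(Δx_t−Δx̄)(Δx_{t+1}−Δx̄) = -7.2245
Denominator Σ(Δx_t−Δx̄)² = 13.4286
r_1(Δx) = -7.2245 / 13.4286 = -0.538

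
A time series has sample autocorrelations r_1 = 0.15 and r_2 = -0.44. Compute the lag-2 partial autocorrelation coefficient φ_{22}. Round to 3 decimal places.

φ_{22} = (r_2 − r_1²) / (1 − r_1²)
r_1² = (0.15)² = 0.0225
Numerator = -0.44 − 0.0225 = -0.4625; denominator = 1 − 0.0225 = 0.9775
φ_{22} = -0.4625 / 0.9775 = -0.473

-0.473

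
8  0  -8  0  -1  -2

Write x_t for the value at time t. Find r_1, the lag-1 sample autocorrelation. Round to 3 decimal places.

-0.021

Mean x̄ = (8 + 0 − 8 + 0 − 1 − 2)/6 = -0.5000
Deviations from mean: 8.5000, 0.5000, -7.5000, 0.5000, -0.5000, -1.5000
Numerator Σ_{t=1}^{5}(x_t−x̄)(x_{t+1}−x̄) = -2.7500
Denominator Σ(x_t−x̄)² = 131.5000
r_1 = -2.7500 / 131.5000 = -0.021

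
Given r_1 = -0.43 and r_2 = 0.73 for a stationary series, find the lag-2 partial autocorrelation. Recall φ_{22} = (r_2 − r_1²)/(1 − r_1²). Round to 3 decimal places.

φ_{22} = (r_2 − r_1²) / (1 − r_1²)
r_1² = (-0.43)² = 0.1849
Numerator = 0.73 − 0.1849 = 0.5451; denominator = 1 − 0.1849 = 0.8151
φ_{22} = 0.5451 / 0.8151 = 0.669

0.669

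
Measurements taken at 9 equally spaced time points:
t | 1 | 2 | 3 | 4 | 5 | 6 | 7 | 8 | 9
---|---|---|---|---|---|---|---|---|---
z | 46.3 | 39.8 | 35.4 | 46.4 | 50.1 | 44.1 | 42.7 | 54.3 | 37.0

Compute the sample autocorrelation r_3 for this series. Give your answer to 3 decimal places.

0.128

Mean z̄ = (46.3 + 39.8 + 35.4 + 46.4 + 50.1 + 44.1 + 42.7 + 54.3 + 37.0)/9 = 44.0111
Numerator Σ_{t=1}^{6}(z_t−z̄)(z_{t+3}−z̄) = 37.9541
Denominator Σ(z_t−z̄)² = 296.6489
r_3 = 37.9541 / 296.6489 = 0.128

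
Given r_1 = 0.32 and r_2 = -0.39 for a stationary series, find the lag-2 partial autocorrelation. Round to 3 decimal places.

φ_{22} = (r_2 − r_1²) / (1 − r_1²)
r_1² = (0.32)² = 0.1024
Numerator = -0.39 − 0.1024 = -0.4924; denominator = 1 − 0.1024 = 0.8976
φ_{22} = -0.4924 / 0.8976 = -0.549

-0.549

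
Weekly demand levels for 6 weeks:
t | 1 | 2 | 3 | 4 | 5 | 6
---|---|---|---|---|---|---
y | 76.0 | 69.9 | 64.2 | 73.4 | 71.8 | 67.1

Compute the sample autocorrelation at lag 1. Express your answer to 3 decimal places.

Mean ȳ = (76.0 + 69.9 + 64.2 + 73.4 + 71.8 + 67.1)/6 = 70.4000
Σ(y_t−ȳ)(y_{t+1}−ȳ) = (-2.8000) + (3.1000) + (-18.6000) + (4.2000) + (-4.6200) = -18.7200
Denominator Σ(y_t−ȳ)² = 91.9000
r_1 = -18.7200 / 91.9000 = -0.204

-0.204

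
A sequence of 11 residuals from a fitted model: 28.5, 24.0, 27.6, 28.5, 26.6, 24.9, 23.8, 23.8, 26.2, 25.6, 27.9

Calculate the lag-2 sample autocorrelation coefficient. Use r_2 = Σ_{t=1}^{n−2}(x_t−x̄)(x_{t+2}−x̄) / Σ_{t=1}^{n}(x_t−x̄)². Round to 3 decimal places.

-0.024

Mean x̄ = (28.5 + 24.0 + 27.6 + 28.5 + 26.6 + 24.9 + 23.8 + 23.8 + 26.2 + 25.6 + 27.9)/11 = 26.1273
Numerator Σ_{t=1}^{9}(x_t−x̄)(x_{t+2}−x̄) = -0.8260
Denominator Σ(x_t−x̄)² = 33.9418
r_2 = -0.8260 / 33.9418 = -0.024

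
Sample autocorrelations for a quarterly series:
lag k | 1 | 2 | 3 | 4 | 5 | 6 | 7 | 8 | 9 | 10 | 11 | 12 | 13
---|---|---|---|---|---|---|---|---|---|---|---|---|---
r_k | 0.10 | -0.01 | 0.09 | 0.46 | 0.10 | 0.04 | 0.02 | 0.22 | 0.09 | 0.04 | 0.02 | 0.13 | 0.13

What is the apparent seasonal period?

The largest autocorrelation is r_4 = 0.46, with a weaker echo at lag 8 (0.22); the remaining lags stay at or below 0.13.
The dominant spike at lag 4 indicates a seasonal period of 4.

4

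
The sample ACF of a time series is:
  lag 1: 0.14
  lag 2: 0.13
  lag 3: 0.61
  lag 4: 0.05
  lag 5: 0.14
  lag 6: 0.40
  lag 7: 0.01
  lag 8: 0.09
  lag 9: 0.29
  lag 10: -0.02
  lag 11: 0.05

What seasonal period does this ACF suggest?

The largest autocorrelation is r_3 = 0.61, with weaker echoes at lags 6 (0.40) and 9 (0.29); the remaining lags stay at or below 0.14.
The dominant spike at lag 3 indicates a seasonal period of 3.

3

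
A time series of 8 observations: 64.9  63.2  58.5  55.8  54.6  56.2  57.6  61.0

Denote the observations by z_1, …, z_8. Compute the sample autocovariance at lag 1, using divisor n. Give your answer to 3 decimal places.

Mean z̄ = (64.9 + 63.2 + 58.5 + 55.8 + 54.6 + 56.2 + 57.6 + 61.0)/8 = 58.9750
Deviations: 5.9250, 4.2250, -0.4750, -3.1750, -4.3750, -2.7750, -1.3750, 2.0250
Σ_{t=1}^{7}(z_t−z̄)(z_{t+1}−z̄) = 51.5969
γ_1 = 51.5969 / 8 = 6.450

6.450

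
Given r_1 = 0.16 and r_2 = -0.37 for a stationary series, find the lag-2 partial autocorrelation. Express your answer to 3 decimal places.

-0.406

φ_{22} = (r_2 − r_1²) / (1 − r_1²)
r_1² = (0.16)² = 0.0256
Numerator = -0.37 − 0.0256 = -0.3956; denominator = 1 − 0.0256 = 0.9744
φ_{22} = -0.3956 / 0.9744 = -0.406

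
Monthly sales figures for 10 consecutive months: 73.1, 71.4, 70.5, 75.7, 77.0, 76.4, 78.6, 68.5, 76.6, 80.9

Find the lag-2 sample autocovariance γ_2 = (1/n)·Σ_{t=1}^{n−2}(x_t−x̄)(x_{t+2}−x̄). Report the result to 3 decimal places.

-3.694

Mean x̄ = (73.1 + 71.4 + 70.5 + 75.7 + 77.0 + 76.4 + 78.6 + 68.5 + 76.6 + 80.9)/10 = 74.8700
Σ_{t=1}^{8}(x_t−x̄)(x_{t+2}−x̄) = -36.9428
γ_2 = -36.9428 / 10 = -3.694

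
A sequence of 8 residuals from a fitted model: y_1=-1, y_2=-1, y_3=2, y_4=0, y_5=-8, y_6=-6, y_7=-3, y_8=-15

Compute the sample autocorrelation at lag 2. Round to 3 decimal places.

0.075

Mean ȳ = (-1 − 1 + 2 + 0 − 8 − 6 − 3 − 15)/8 = -4.0000
Deviations from mean: 3.0000, 3.0000, 6.0000, 4.0000, -4.0000, -2.0000, 1.0000, -11.0000
Σ(y_t−ȳ)(y_{t+2}−ȳ) = (18.0000) + (12.0000) + (-24.0000) + (-8.0000) + (-4.0000) + (22.0000) = 16.0000
Denominator Σ(y_t−ȳ)² = 212.0000
r_2 = 16.0000 / 212.0000 = 0.075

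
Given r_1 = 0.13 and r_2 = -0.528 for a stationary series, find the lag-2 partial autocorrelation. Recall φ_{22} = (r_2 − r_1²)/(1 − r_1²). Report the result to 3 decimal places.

-0.554

φ_{22} = (r_2 − r_1²) / (1 − r_1²)
r_1² = (0.13)² = 0.0169
Numerator = -0.528 − 0.0169 = -0.5449; denominator = 1 − 0.0169 = 0.9831
φ_{22} = -0.5449 / 0.9831 = -0.554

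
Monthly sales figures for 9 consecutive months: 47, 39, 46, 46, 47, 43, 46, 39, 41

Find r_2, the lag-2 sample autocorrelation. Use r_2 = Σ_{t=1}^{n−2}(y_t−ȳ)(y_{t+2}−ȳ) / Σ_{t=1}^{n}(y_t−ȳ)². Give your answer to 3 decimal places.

Mean ȳ = (47 + 39 + 46 + 46 + 47 + 43 + 46 + 39 + 41)/9 = 43.7778
Numerator Σ_{t=1}^{7}(y_t−ȳ)(y_{t+2}−ȳ) = 6.6790
Denominator Σ(y_t−ȳ)² = 89.5556
r_2 = 6.6790 / 89.5556 = 0.075

0.075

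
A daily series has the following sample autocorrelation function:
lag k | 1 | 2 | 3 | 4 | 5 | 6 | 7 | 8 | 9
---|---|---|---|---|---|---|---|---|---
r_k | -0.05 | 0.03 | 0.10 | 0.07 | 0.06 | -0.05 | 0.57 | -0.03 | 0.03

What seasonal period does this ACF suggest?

7

The largest autocorrelation is r_7 = 0.57; the remaining lags stay at or below 0.10.
The dominant spike at lag 7 indicates a seasonal period of 7.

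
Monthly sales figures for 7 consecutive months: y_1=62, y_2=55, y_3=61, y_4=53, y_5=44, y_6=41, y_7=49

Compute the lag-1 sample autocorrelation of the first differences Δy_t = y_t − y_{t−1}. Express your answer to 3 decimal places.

First differences Δy: -7, 6, -8, -9, -3, 8
Mean of differences = -2.1667
Numerator Σ(Δy_t−Δȳ)(Δy_{t+1}−Δȳ) = -50.0278
Denominator Σ(Δy_t−Δȳ)² = 274.8333
r_1(Δy) = -50.0278 / 274.8333 = -0.182

-0.182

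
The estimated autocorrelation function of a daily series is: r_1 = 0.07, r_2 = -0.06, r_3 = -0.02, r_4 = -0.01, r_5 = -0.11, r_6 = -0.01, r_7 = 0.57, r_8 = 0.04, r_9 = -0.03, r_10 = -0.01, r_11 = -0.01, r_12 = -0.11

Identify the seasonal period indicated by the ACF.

7

The largest autocorrelation is r_7 = 0.57; the remaining lags stay at or below 0.07.
The dominant spike at lag 7 indicates a seasonal period of 7.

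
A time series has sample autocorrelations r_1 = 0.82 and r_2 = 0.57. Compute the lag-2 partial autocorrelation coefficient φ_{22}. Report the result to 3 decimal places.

-0.313

φ_{22} = (r_2 − r_1²) / (1 − r_1²)
r_1² = (0.82)² = 0.6724
Numerator = 0.57 − 0.6724 = -0.1024; denominator = 1 − 0.6724 = 0.3276
φ_{22} = -0.1024 / 0.3276 = -0.313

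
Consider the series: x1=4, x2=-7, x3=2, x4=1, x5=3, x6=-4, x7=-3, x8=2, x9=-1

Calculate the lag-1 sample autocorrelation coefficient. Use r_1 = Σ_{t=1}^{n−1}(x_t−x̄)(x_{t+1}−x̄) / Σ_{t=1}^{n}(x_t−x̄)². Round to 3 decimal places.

-0.436

Mean x̄ = (4 − 7 + 2 + 1 + 3 − 4 − 3 + 2 − 1)/9 = -0.3333
Numerator Σ_{t=1}^{8}(x_t−x̄)(x_{t+1}−x̄) = -47.1111
Denominator Σ(x_t−x̄)² = 108.0000
r_1 = -47.1111 / 108.0000 = -0.436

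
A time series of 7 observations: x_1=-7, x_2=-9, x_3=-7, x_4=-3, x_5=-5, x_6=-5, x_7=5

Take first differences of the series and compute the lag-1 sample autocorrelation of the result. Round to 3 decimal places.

-0.154

First differences Δx: -2, 2, 4, -2, 0, 10
Mean of differences = 2.0000
Numerator Σ(Δx_t−Δx̄)(Δx_{t+1}−Δx̄) = -16.0000
Denominator Σ(Δx_t−Δx̄)² = 104.0000
r_1(Δx) = -16.0000 / 104.0000 = -0.154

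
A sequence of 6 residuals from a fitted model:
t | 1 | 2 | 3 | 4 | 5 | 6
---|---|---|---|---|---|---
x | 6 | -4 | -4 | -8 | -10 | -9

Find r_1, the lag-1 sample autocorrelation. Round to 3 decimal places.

Mean x̄ = (6 − 4 − 4 − 8 − 10 − 9)/6 = -4.8333
Σ(x_t−x̄)(x_{t+1}−x̄) = (9.0278) + (0.6944) + (-2.6389) + (16.3611) + (21.5278) = 44.9722
Denominator Σ(x_t−x̄)² = 172.8333
r_1 = 44.9722 / 172.8333 = 0.260

0.260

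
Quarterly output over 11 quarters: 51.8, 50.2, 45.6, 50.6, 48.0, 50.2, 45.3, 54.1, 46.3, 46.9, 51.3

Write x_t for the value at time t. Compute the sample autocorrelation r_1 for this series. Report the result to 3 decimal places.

Mean x̄ = (51.8 + 50.2 + 45.6 + 50.6 + 48.0 + 50.2 + 45.3 + 54.1 + 46.3 + 46.9 + 51.3)/11 = 49.1182
Numerator Σ_{t=1}^{10}(x_t−x̄)(x_{t+1}−x̄) = -44.7649
Denominator Σ(x_t−x̄)² = 82.3764
r_1 = -44.7649 / 82.3764 = -0.543

-0.543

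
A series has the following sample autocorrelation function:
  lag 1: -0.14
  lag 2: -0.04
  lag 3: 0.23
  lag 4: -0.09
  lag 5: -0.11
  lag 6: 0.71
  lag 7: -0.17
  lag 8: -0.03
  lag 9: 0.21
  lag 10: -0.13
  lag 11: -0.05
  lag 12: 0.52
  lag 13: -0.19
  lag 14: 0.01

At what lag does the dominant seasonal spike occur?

The largest autocorrelation is r_6 = 0.71, with a weaker echo at lag 12 (0.52); the remaining lags stay at or below 0.23.
The dominant spike at lag 6 indicates a seasonal period of 6.

6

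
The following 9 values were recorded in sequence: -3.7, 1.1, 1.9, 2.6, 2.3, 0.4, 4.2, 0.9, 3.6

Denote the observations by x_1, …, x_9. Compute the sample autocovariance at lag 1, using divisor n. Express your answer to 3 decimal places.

Mean x̄ = (-3.7 + 1.1 + 1.9 + 2.6 + 2.3 + 0.4 + 4.2 + 0.9 + 3.6)/9 = 1.4778
Σ_{t=1}^{8}(x_t−x̄)(x_{t+1}−x̄) = -3.4260
γ_1 = -3.4260 / 9 = -0.381

-0.381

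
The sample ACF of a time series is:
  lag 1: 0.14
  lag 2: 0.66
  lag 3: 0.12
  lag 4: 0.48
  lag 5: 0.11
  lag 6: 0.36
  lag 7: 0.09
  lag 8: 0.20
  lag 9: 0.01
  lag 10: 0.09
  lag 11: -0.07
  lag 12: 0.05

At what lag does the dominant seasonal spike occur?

The largest autocorrelation is r_2 = 0.66, with weaker echoes at lags 4 (0.48), 6 (0.36) and 8 (0.20); the remaining lags stay at or below 0.14.
The dominant spike at lag 2 indicates a seasonal period of 2.

2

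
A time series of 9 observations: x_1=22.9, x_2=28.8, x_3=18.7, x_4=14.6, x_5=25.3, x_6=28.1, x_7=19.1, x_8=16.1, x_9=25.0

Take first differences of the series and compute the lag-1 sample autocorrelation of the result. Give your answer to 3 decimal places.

-0.121

First differences Δx: 5.9, -10.1, -4.1, 10.7, 2.8, -9.0, -3.0, 8.9
Mean of differences = 0.2625
Numerator Σ(Δx_t−Δx̄)(Δx_{t+1}−Δx̄) = -53.7252
Denominator Σ(Δx_t−Δx̄)² = 444.6188
r_1(Δx) = -53.7252 / 444.6188 = -0.121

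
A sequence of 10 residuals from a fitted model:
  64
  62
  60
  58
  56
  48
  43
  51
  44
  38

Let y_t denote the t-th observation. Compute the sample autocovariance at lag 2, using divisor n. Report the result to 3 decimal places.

Mean ȳ = (64 + 62 + 60 + 58 + 56 + 48 + 43 + 51 + 44 + 38)/10 = 52.4000
Σ_{t=1}^{8}(y_t−ȳ)(y_{t+2}−ȳ) = 216.0800
γ_2 = 216.0800 / 10 = 21.608

21.608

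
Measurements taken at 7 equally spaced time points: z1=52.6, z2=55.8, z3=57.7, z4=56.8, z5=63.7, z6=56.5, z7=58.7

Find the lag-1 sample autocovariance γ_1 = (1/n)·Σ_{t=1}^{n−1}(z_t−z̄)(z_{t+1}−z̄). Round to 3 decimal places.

Mean z̄ = (52.6 + 55.8 + 57.7 + 56.8 + 63.7 + 56.5 + 58.7)/7 = 57.4000
Deviations: -4.8000, -1.6000, 0.3000, -0.6000, 6.3000, -0.9000, 1.3000
Σ_{t=1}^{6}(z_t−z̄)(z_{t+1}−z̄) = -3.6000
γ_1 = -3.6000 / 7 = -0.514

-0.514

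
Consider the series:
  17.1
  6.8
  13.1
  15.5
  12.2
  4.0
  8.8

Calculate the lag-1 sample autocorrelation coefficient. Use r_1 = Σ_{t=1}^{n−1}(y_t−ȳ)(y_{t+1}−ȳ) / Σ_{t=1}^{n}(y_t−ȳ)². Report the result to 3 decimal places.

-0.092

Mean ȳ = (17.1 + 6.8 + 13.1 + 15.5 + 12.2 + 4.0 + 8.8)/7 = 11.0714
Deviations from mean: 6.0286, -4.2714, 2.0286, 4.4286, 1.1286, -7.0714, -2.2714
Numerator Σ_{t=1}^{6}(y_t−ȳ)(y_{t+1}−ȳ) = -12.3522
Denominator Σ(y_t−ȳ)² = 134.7543
r_1 = -12.3522 / 134.7543 = -0.092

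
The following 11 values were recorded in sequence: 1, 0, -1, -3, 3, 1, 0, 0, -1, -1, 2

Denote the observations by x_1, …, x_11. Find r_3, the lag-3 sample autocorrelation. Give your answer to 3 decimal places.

-0.190

Mean x̄ = (1 + 0 − 1 − 3 + 3 + 1 + 0 + 0 − 1 − 1 + 2)/11 = 0.0909
Numerator Σ_{t=1}^{8}(x_t−x̄)(x_{t+3}−x̄) = -5.1157
Denominator Σ(x_t−x̄)² = 26.9091
r_3 = -5.1157 / 26.9091 = -0.190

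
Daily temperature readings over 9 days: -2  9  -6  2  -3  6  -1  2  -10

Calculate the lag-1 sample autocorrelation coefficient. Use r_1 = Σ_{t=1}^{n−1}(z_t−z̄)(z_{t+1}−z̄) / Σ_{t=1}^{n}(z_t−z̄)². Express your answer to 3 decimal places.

Mean z̄ = (-2 + 9 − 6 + 2 − 3 + 6 − 1 + 2 − 10)/9 = -0.3333
Numerator Σ_{t=1}^{8}(z_t−z̄)(z_{t+1}−z̄) = -133.1111
Denominator Σ(z_t−z̄)² = 274.0000
r_1 = -133.1111 / 274.0000 = -0.486

-0.486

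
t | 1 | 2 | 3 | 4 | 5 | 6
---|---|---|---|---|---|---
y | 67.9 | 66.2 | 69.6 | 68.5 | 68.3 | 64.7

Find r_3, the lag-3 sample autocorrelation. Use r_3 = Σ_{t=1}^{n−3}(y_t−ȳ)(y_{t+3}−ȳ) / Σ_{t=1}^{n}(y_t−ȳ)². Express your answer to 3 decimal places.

-0.415

Mean ȳ = (67.9 + 66.2 + 69.6 + 68.5 + 68.3 + 64.7)/6 = 67.5333
Deviations from mean: 0.3667, -1.3333, 2.0667, 0.9667, 0.7667, -2.8333
Σ(y_t−ȳ)(y_{t+3}−ȳ) = (0.3544) + (-1.0222) + (-5.8556) = -6.5233
Denominator Σ(y_t−ȳ)² = 15.7333
r_3 = -6.5233 / 15.7333 = -0.415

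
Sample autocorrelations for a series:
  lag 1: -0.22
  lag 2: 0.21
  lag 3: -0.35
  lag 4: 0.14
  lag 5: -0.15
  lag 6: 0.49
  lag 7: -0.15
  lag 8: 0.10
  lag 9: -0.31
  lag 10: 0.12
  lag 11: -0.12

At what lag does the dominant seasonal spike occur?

6

The largest autocorrelation is r_6 = 0.49; the remaining lags stay at or below 0.21.
The dominant spike at lag 6 indicates a seasonal period of 6.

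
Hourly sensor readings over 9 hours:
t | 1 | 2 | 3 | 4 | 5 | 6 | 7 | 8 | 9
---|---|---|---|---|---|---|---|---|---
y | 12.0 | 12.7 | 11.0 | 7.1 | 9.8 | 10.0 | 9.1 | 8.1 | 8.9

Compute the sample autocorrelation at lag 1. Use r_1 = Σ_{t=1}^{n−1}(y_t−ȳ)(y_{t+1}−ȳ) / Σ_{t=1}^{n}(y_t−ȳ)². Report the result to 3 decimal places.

0.353

Mean ȳ = (12.0 + 12.7 + 11.0 + 7.1 + 9.8 + 10.0 + 9.1 + 8.1 + 8.9)/9 = 9.8556
Numerator Σ_{t=1}^{8}(y_t−ȳ)(y_{t+1}−ȳ) = 9.2414
Denominator Σ(y_t−ȳ)² = 26.1822
r_1 = 9.2414 / 26.1822 = 0.353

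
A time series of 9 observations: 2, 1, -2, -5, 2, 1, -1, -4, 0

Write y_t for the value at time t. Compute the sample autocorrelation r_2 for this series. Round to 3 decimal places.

Mean ȳ = (2 + 1 − 2 − 5 + 2 + 1 − 1 − 4 + 0)/9 = -0.6667
Σ(y_t−ȳ)(y_{t+2}−ȳ) = (-3.5556) + (-7.2222) + (-3.5556) + (-7.2222) + (-0.8889) + (-5.5556) + (-0.2222) = -28.2222
Denominator Σ(y_t−ȳ)² = 52.0000
r_2 = -28.2222 / 52.0000 = -0.543

-0.543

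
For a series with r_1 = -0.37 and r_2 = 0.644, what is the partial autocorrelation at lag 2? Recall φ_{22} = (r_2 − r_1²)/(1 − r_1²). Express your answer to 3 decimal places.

φ_{22} = (r_2 − r_1²) / (1 − r_1²)
r_1² = (-0.37)² = 0.1369
Numerator = 0.644 − 0.1369 = 0.5071; denominator = 1 − 0.1369 = 0.8631
φ_{22} = 0.5071 / 0.8631 = 0.588

0.588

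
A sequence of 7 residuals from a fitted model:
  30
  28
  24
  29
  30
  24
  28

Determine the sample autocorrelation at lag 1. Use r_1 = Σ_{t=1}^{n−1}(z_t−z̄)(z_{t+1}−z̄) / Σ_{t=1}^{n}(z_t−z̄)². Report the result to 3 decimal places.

Mean z̄ = (30 + 28 + 24 + 29 + 30 + 24 + 28)/7 = 27.5714
Deviations from mean: 2.4286, 0.4286, -3.5714, 1.4286, 2.4286, -3.5714, 0.4286
Σ(z_t−z̄)(z_{t+1}−z̄) = (1.0408) + (-1.5306) + (-5.1020) + (3.4694) + (-8.6735) + (-1.5306) = -12.3265
Denominator Σ(z_t−z̄)² = 39.7143
r_1 = -12.3265 / 39.7143 = -0.310

-0.310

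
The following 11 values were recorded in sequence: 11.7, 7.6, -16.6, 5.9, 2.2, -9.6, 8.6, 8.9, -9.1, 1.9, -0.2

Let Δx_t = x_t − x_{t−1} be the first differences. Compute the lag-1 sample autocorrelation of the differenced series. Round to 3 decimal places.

First differences Δx: -4.1, -24.2, 22.5, -3.7, -11.8, 18.2, 0.3, -18.0, 11.0, -2.1
Mean of differences = -1.1900
Numerator Σ(Δx_t−Δx̄)(Δx_{t+1}−Δx̄) = -928.8691
Denominator Σ(Δx_t−Δx̄)² = 2028.2090
r_1(Δx) = -928.8691 / 2028.2090 = -0.458

-0.458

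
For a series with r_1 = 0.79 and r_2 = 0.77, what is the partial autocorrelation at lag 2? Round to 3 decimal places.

0.388

φ_{22} = (r_2 − r_1²) / (1 − r_1²)
r_1² = (0.79)² = 0.6241
Numerator = 0.77 − 0.6241 = 0.1459; denominator = 1 − 0.6241 = 0.3759
φ_{22} = 0.1459 / 0.3759 = 0.388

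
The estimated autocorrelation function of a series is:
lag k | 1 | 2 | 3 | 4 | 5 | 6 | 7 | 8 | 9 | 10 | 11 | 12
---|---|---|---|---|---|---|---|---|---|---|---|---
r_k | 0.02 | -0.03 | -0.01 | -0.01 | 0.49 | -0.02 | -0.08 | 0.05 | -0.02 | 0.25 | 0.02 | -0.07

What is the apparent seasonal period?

The largest autocorrelation is r_5 = 0.49, with a weaker echo at lag 10 (0.25); the remaining lags stay at or below 0.05.
The dominant spike at lag 5 indicates a seasonal period of 5.

5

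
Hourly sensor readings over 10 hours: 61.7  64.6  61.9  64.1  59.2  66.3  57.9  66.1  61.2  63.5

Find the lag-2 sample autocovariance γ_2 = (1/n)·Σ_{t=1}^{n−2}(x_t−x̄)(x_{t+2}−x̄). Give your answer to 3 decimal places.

5.022

Mean x̄ = (61.7 + 64.6 + 61.9 + 64.1 + 59.2 + 66.3 + 57.9 + 66.1 + 61.2 + 63.5)/10 = 62.6500
Σ_{t=1}^{8}(x_t−x̄)(x_{t+2}−x̄) = 50.2200
γ_2 = 50.2200 / 10 = 5.022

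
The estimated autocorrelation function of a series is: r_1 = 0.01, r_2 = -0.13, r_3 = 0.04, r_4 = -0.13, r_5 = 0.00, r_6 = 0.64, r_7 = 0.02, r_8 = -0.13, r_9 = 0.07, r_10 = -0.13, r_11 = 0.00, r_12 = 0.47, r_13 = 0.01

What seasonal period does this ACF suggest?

6

The largest autocorrelation is r_6 = 0.64, with a weaker echo at lag 12 (0.47); the remaining lags stay at or below 0.07.
The dominant spike at lag 6 indicates a seasonal period of 6.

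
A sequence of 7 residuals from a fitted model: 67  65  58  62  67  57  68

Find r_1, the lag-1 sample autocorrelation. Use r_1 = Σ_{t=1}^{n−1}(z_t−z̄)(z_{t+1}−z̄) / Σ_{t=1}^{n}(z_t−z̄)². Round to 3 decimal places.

-0.432

Mean z̄ = (67 + 65 + 58 + 62 + 67 + 57 + 68)/7 = 63.4286
Σ(z_t−z̄)(z_{t+1}−z̄) = (5.6122) + (-8.5306) + (7.7551) + (-5.1020) + (-22.9592) + (-29.3878) = -52.6122
Denominator Σ(z_t−z̄)² = 121.7143
r_1 = -52.6122 / 121.7143 = -0.432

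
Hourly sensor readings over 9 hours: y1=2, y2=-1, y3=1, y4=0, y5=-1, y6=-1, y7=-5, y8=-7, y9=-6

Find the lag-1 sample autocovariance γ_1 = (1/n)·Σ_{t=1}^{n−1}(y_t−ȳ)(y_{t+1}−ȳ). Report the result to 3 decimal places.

Mean ȳ = (2 − 1 + 1 + 0 − 1 − 1 − 5 − 7 − 6)/9 = -2.0000
Σ_{t=1}^{8}(y_t−ȳ)(y_{t+1}−ȳ) = 48.0000
γ_1 = 48.0000 / 9 = 5.333

5.333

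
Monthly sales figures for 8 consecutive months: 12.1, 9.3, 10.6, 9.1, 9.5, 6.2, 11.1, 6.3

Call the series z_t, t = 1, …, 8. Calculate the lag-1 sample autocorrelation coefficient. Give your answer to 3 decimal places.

Mean z̄ = (12.1 + 9.3 + 10.6 + 9.1 + 9.5 + 6.2 + 11.1 + 6.3)/8 = 9.2750
Deviations from mean: 2.8250, 0.0250, 1.3250, -0.1750, 0.2250, -3.0750, 1.8250, -2.9750
Σ(z_t−z̄)(z_{t+1}−z̄) = (0.0706) + (0.0331) + (-0.2319) + (-0.0394) + (-0.6919) + (-5.6119) + (-5.4294) = -11.9006
Denominator Σ(z_t−z̄)² = 31.4550
r_1 = -11.9006 / 31.4550 = -0.378

-0.378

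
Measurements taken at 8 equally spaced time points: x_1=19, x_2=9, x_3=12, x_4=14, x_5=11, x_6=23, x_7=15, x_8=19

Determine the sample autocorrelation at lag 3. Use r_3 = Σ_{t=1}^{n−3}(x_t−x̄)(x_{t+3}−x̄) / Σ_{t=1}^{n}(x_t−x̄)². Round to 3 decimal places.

-0.120

Mean x̄ = (19 + 9 + 12 + 14 + 11 + 23 + 15 + 19)/8 = 15.2500
Deviations from mean: 3.7500, -6.2500, -3.2500, -1.2500, -4.2500, 7.7500, -0.2500, 3.7500
Σ(x_t−x̄)(x_{t+3}−x̄) = (-4.6875) + (26.5625) + (-25.1875) + (0.3125) + (-15.9375) = -18.9375
Denominator Σ(x_t−x̄)² = 157.5000
r_3 = -18.9375 / 157.5000 = -0.120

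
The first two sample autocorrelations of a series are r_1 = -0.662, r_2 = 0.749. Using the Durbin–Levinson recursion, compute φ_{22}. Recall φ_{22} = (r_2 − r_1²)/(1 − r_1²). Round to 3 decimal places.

0.553

φ_{22} = (r_2 − r_1²) / (1 − r_1²)
r_1² = (-0.662)² = 0.438244
Numerator = 0.749 − 0.4382 = 0.3108; denominator = 1 − 0.4382 = 0.5618
φ_{22} = 0.3108 / 0.5618 = 0.553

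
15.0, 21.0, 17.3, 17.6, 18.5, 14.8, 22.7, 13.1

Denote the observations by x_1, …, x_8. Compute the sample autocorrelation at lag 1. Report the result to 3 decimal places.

Mean x̄ = (15.0 + 21.0 + 17.3 + 17.6 + 18.5 + 14.8 + 22.7 + 13.1)/8 = 17.5000
Deviations from mean: -2.5000, 3.5000, -0.2000, 0.1000, 1.0000, -2.7000, 5.2000, -4.4000
Numerator Σ_{t=1}^{7}(x_t−x̄)(x_{t+1}−x̄) = -48.9900
Denominator Σ(x_t−x̄)² = 73.2400
r_1 = -48.9900 / 73.2400 = -0.669

-0.669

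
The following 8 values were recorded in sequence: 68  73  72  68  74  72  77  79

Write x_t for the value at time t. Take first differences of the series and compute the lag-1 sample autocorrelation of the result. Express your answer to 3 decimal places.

First differences Δx: 5, -1, -4, 6, -2, 5, 2
Mean of differences = 1.5714
Numerator Σ(Δx_t−Δx̄)(Δx_{t+1}−Δx̄) = -45.7551
Denominator Σ(Δx_t−Δx̄)² = 93.7143
r_1(Δx) = -45.7551 / 93.7143 = -0.488

-0.488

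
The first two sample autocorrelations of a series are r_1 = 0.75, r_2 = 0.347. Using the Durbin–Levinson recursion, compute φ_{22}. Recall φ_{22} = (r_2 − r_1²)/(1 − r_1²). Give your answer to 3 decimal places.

φ_{22} = (r_2 − r_1²) / (1 − r_1²)
r_1² = (0.75)² = 0.5625
Numerator = 0.347 − 0.5625 = -0.2155; denominator = 1 − 0.5625 = 0.4375
φ_{22} = -0.2155 / 0.4375 = -0.493

-0.493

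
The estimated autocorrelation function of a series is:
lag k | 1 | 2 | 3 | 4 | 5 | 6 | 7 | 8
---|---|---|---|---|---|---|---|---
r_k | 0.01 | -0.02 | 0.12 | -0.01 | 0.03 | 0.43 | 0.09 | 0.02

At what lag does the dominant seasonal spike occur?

The largest autocorrelation is r_6 = 0.43; the remaining lags stay at or below 0.12.
The dominant spike at lag 6 indicates a seasonal period of 6.

6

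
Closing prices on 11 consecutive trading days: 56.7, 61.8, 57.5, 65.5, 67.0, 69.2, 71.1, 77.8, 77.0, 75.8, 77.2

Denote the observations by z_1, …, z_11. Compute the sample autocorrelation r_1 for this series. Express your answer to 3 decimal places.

0.685

Mean z̄ = (56.7 + 61.8 + 57.5 + 65.5 + 67.0 + 69.2 + 71.1 + 77.8 + 77.0 + 75.8 + 77.2)/11 = 68.7818
Numerator Σ_{t=1}^{10}(z_t−z̄)(z_{t+1}−z̄) = 417.9933
Denominator Σ(z_t−z̄)² = 610.4764
r_1 = 417.9933 / 610.4764 = 0.685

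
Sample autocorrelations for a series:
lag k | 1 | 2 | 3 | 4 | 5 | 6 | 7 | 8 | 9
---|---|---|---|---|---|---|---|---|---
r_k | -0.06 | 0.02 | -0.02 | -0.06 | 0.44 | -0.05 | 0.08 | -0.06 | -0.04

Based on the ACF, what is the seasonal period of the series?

5

The largest autocorrelation is r_5 = 0.44; the remaining lags stay at or below 0.08.
The dominant spike at lag 5 indicates a seasonal period of 5.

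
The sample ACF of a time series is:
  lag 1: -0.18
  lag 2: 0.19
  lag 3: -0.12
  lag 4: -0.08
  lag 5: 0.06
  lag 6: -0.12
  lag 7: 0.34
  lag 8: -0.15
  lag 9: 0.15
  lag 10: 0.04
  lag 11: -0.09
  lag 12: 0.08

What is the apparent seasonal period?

7

The largest autocorrelation is r_7 = 0.34; the remaining lags stay at or below 0.19.
The dominant spike at lag 7 indicates a seasonal period of 7.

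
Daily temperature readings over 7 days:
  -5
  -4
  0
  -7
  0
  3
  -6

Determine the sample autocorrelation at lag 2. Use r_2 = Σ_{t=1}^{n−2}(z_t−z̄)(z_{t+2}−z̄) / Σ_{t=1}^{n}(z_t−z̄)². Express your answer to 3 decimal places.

Mean z̄ = (-5 − 4 + 0 − 7 + 0 + 3 − 6)/7 = -2.7143
Deviations from mean: -2.2857, -1.2857, 2.7143, -4.2857, 2.7143, 5.7143, -3.2857
Σ(z_t−z̄)(z_{t+2}−z̄) = (-6.2041) + (5.5102) + (7.3673) + (-24.4898) + (-8.9184) = -26.7347
Denominator Σ(z_t−z̄)² = 83.4286
r_2 = -26.7347 / 83.4286 = -0.320

-0.320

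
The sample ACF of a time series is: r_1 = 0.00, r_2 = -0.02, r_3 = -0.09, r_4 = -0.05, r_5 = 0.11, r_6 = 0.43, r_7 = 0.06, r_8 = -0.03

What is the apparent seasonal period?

The largest autocorrelation is r_6 = 0.43; the remaining lags stay at or below 0.11.
The dominant spike at lag 6 indicates a seasonal period of 6.

6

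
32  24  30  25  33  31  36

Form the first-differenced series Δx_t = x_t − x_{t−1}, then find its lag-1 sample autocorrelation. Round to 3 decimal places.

-0.692

First differences Δx: -8, 6, -5, 8, -2, 5
Mean of differences = 0.6667
Numerator Σ(Δx_t−Δx̄)(Δx_{t+1}−Δx̄) = -149.1111
Denominator Σ(Δx_t−Δx̄)² = 215.3333
r_1(Δx) = -149.1111 / 215.3333 = -0.692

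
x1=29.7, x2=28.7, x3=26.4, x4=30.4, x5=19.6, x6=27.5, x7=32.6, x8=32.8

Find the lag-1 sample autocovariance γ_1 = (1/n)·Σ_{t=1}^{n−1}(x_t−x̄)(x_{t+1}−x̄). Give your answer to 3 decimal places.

0.141

Mean x̄ = (29.7 + 28.7 + 26.4 + 30.4 + 19.6 + 27.5 + 32.6 + 32.8)/8 = 28.4625
Deviations: 1.2375, 0.2375, -2.0625, 1.9375, -8.8625, -0.9625, 4.1375, 4.3375
Σ_{t=1}^{7}(x_t−x̄)(x_{t+1}−x̄) = 1.1311
γ_1 = 1.1311 / 8 = 0.141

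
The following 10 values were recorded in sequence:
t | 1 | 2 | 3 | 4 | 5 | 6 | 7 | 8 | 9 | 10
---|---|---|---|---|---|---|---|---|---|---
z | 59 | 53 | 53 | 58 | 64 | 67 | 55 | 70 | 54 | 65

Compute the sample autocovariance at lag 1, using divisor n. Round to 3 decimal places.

-8.624

Mean z̄ = (59 + 53 + 53 + 58 + 64 + 67 + 55 + 70 + 54 + 65)/10 = 59.8000
Σ_{t=1}^{9}(z_t−z̄)(z_{t+1}−z̄) = -86.2400
γ_1 = -86.2400 / 10 = -8.624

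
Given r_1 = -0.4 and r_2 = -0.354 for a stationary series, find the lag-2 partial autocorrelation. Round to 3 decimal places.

φ_{22} = (r_2 − r_1²) / (1 − r_1²)
r_1² = (-0.4)² = 0.16
Numerator = -0.354 − 0.1600 = -0.5140; denominator = 1 − 0.1600 = 0.8400
φ_{22} = -0.5140 / 0.8400 = -0.612

-0.612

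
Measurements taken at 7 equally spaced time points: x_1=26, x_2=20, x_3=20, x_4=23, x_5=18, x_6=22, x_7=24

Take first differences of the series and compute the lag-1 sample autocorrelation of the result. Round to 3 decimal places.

-0.296

First differences Δx: -6, 0, 3, -5, 4, 2
Mean of differences = -0.3333
Numerator Σ(Δx_t−Δx̄)(Δx_{t+1}−Δx̄) = -26.4444
Denominator Σ(Δx_t−Δx̄)² = 89.3333
r_1(Δx) = -26.4444 / 89.3333 = -0.296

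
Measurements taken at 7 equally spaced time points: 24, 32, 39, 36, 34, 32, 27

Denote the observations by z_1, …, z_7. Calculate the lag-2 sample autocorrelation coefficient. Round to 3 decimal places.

-0.329

Mean z̄ = (24 + 32 + 39 + 36 + 34 + 32 + 27)/7 = 32.0000
Deviations from mean: -8.0000, 0.0000, 7.0000, 4.0000, 2.0000, 0.0000, -5.0000
Σ(z_t−z̄)(z_{t+2}−z̄) = (-56.0000) + (0.0000) + (14.0000) + (0.0000) + (-10.0000) = -52.0000
Denominator Σ(z_t−z̄)² = 158.0000
r_2 = -52.0000 / 158.0000 = -0.329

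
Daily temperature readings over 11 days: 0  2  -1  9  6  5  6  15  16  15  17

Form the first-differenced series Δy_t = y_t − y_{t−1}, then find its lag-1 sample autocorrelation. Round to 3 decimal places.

First differences Δy: 2, -3, 10, -3, -1, 1, 9, 1, -1, 2
Mean of differences = 1.7000
Numerator Σ(Δy_t−Δȳ)(Δy_{t+1}−Δȳ) = -73.9900
Denominator Σ(Δy_t−Δȳ)² = 182.1000
r_1(Δy) = -73.9900 / 182.1000 = -0.406

-0.406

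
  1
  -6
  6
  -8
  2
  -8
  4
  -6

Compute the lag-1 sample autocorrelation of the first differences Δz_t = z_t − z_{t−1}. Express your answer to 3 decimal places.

First differences Δz: -7, 12, -14, 10, -10, 12, -10
Mean of differences = -1.0000
Numerator Σ(Δz_t−Δz̄)(Δz_{t+1}−Δz̄) = -723.0000
Denominator Σ(Δz_t−Δz̄)² = 826.0000
r_1(Δz) = -723.0000 / 826.0000 = -0.875

-0.875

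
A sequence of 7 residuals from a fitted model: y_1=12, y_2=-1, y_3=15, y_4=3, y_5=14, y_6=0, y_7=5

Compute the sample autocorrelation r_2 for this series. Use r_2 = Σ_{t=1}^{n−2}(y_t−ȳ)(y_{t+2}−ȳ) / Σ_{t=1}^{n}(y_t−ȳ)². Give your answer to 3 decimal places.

0.530

Mean ȳ = (12 − 1 + 15 + 3 + 14 + 0 + 5)/7 = 6.8571
Numerator Σ_{t=1}^{5}(y_t−ȳ)(y_{t+2}−ȳ) = 143.5306
Denominator Σ(y_t−ȳ)² = 270.8571
r_2 = 143.5306 / 270.8571 = 0.530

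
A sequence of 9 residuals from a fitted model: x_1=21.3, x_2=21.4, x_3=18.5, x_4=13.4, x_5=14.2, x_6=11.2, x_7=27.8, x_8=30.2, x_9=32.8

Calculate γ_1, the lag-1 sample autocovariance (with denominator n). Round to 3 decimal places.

26.993

Mean x̄ = (21.3 + 21.4 + 18.5 + 13.4 + 14.2 + 11.2 + 27.8 + 30.2 + 32.8)/9 = 21.2000
Σ_{t=1}^{8}(x_t−x̄)(x_{t+1}−x̄) = 242.9400
γ_1 = 242.9400 / 9 = 26.993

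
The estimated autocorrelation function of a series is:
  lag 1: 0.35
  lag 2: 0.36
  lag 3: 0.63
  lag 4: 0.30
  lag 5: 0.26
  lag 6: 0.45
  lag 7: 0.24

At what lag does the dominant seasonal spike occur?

3

The largest autocorrelation is r_3 = 0.63, with a weaker echo at lag 6 (0.45); the remaining lags stay at or below 0.36.
The dominant spike at lag 3 indicates a seasonal period of 3.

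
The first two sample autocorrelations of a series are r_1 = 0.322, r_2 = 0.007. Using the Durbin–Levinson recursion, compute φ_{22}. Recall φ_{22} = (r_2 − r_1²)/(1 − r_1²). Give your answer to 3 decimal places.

φ_{22} = (r_2 − r_1²) / (1 − r_1²)
r_1² = (0.322)² = 0.103684
Numerator = 0.007 − 0.1037 = -0.0967; denominator = 1 − 0.1037 = 0.8963
φ_{22} = -0.0967 / 0.8963 = -0.108

-0.108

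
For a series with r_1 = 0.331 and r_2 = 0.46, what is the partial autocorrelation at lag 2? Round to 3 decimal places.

0.394

φ_{22} = (r_2 − r_1²) / (1 − r_1²)
r_1² = (0.331)² = 0.109561
Numerator = 0.46 − 0.1096 = 0.3504; denominator = 1 − 0.1096 = 0.8904
φ_{22} = 0.3504 / 0.8904 = 0.394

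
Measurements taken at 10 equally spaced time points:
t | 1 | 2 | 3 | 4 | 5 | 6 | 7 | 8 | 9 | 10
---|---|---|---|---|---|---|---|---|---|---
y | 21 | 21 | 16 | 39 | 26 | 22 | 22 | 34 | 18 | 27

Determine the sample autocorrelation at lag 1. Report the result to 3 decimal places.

Mean ȳ = (21 + 21 + 16 + 39 + 26 + 22 + 22 + 34 + 18 + 27)/10 = 24.6000
Numerator Σ_{t=1}^{9}(y_t−ȳ)(y_{t+1}−ȳ) = -158.9600
Denominator Σ(y_t−ȳ)² = 460.4000
r_1 = -158.9600 / 460.4000 = -0.345

-0.345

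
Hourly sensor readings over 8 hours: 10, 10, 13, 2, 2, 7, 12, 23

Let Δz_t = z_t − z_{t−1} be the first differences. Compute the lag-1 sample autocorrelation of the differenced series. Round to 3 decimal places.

First differences Δz: 0, 3, -11, 0, 5, 5, 11
Mean of differences = 1.8571
Numerator Σ(Δz_t−Δz̄)(Δz_{t+1}−Δz̄) = 39.8367
Denominator Σ(Δz_t−Δz̄)² = 276.8571
r_1(Δz) = 39.8367 / 276.8571 = 0.144

0.144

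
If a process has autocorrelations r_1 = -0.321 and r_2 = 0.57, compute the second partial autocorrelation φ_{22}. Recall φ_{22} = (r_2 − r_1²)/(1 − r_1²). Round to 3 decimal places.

0.521

φ_{22} = (r_2 − r_1²) / (1 − r_1²)
r_1² = (-0.321)² = 0.103041
Numerator = 0.57 − 0.1030 = 0.4670; denominator = 1 − 0.1030 = 0.8970
φ_{22} = 0.4670 / 0.8970 = 0.521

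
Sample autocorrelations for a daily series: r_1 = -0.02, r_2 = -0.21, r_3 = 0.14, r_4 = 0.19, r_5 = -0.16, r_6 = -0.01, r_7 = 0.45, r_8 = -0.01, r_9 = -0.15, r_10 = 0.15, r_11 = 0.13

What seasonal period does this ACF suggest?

The largest autocorrelation is r_7 = 0.45; the remaining lags stay at or below 0.19.
The dominant spike at lag 7 indicates a seasonal period of 7.

7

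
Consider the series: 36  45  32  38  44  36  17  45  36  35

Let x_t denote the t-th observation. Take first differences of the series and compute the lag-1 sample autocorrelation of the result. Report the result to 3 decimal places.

First differences Δx: 9, -13, 6, 6, -8, -19, 28, -9, -1
Mean of differences = -0.1111
Numerator Σ(Δx_t−Δx̄)(Δx_{t+1}−Δx̄) = -831.0123
Denominator Σ(Δx_t−Δx̄)² = 1612.8889
r_1(Δx) = -831.0123 / 1612.8889 = -0.515

-0.515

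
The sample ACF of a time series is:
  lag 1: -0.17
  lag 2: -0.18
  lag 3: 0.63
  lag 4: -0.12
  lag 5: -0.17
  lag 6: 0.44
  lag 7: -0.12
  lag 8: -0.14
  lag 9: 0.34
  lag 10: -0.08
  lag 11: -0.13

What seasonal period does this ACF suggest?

The largest autocorrelation is r_3 = 0.63, with weaker echoes at lags 6 (0.44) and 9 (0.34); the remaining lags stay at or below -0.08.
The dominant spike at lag 3 indicates a seasonal period of 3.

3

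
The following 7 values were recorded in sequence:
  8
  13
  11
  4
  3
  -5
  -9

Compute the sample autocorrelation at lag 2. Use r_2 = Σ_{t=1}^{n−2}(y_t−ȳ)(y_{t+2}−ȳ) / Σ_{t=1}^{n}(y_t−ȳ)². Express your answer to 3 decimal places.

Mean ȳ = (8 + 13 + 11 + 4 + 3 − 5 − 9)/7 = 3.5714
Deviations from mean: 4.4286, 9.4286, 7.4286, 0.4286, -0.5714, -8.5714, -12.5714
Σ(y_t−ȳ)(y_{t+2}−ȳ) = (32.8980) + (4.0408) + (-4.2449) + (-3.6735) + (7.1837) = 36.2041
Denominator Σ(y_t−ȳ)² = 395.7143
r_2 = 36.2041 / 395.7143 = 0.091

0.091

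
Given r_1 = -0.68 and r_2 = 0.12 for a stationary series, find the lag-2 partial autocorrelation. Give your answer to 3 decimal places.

-0.637

φ_{22} = (r_2 − r_1²) / (1 − r_1²)
r_1² = (-0.68)² = 0.4624
Numerator = 0.12 − 0.4624 = -0.3424; denominator = 1 − 0.4624 = 0.5376
φ_{22} = -0.3424 / 0.5376 = -0.637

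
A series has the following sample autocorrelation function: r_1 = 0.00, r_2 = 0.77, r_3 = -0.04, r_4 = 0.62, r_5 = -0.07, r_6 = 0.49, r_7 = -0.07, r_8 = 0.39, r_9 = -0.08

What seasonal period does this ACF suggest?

The largest autocorrelation is r_2 = 0.77, with weaker echoes at lags 4 (0.62), 6 (0.49) and 8 (0.39); the remaining lags stay at or below 0.00.
The dominant spike at lag 2 indicates a seasonal period of 2.

2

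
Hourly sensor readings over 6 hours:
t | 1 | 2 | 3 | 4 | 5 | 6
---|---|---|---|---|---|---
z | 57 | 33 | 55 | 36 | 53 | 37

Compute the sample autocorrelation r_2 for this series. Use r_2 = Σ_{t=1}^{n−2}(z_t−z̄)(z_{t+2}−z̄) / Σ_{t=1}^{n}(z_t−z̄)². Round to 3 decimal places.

Mean z̄ = (57 + 33 + 55 + 36 + 53 + 37)/6 = 45.1667
Deviations from mean: 11.8333, -12.1667, 9.8333, -9.1667, 7.8333, -8.1667
Σ(z_t−z̄)(z_{t+2}−z̄) = (116.3611) + (111.5278) + (77.0278) + (74.8611) = 379.7778
Denominator Σ(z_t−z̄)² = 596.8333
r_2 = 379.7778 / 596.8333 = 0.636

0.636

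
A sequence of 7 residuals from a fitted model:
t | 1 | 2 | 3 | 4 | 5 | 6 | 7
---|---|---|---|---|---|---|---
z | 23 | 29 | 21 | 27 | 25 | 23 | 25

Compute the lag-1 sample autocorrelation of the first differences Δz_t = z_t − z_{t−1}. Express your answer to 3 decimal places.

First differences Δz: 6, -8, 6, -2, -2, 2
Mean of differences = 0.3333
Numerator Σ(Δz_t−Δz̄)(Δz_{t+1}−Δz̄) = -106.1111
Denominator Σ(Δz_t−Δz̄)² = 147.3333
r_1(Δz) = -106.1111 / 147.3333 = -0.720

-0.720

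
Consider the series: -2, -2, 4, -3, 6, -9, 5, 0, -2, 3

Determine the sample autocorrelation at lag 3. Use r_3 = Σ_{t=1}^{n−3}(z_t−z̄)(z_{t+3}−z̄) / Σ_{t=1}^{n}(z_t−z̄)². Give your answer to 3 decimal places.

-0.128

Mean z̄ = (-2 − 2 + 4 − 3 + 6 − 9 + 5 + 0 − 2 + 3)/10 = 0.0000
Numerator Σ_{t=1}^{7}(z_t−z̄)(z_{t+3}−z̄) = -24.0000
Denominator Σ(z_t−z̄)² = 188.0000
r_3 = -24.0000 / 188.0000 = -0.128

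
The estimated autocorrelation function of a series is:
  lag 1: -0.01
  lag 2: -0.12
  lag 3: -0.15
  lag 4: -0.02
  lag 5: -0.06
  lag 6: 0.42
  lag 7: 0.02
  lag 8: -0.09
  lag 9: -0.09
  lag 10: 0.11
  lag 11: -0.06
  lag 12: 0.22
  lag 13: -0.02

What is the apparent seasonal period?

6

The largest autocorrelation is r_6 = 0.42, with a weaker echo at lag 12 (0.22); the remaining lags stay at or below 0.11.
The dominant spike at lag 6 indicates a seasonal period of 6.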